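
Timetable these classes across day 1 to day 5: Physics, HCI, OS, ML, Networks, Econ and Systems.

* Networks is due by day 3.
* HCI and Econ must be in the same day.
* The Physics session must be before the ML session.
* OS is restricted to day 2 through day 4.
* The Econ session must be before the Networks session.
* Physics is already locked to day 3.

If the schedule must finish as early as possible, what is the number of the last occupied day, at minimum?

The precedence chain requires at least 2 distinct days.
Propagating the time windows through the other constraints, ML can't land before day 4, so the schedule must run through at least day 4.
4 works (last occupied day: day 4): for example ML in day 4; Econ in day 1; HCI in day 1; OS in day 2; Systems in day 1; Physics in day 3; Networks in day 2.

4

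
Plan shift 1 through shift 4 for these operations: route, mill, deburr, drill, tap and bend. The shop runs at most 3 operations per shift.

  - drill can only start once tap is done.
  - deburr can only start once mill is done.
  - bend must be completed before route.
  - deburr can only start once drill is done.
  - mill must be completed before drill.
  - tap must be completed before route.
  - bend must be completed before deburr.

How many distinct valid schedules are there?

33

Splitting on route: it can be shift 2 (4), shift 3 (12), shift 4 (17). Listing each branch's schedules as (mill, deburr, drill, tap, bend) by shift number:
route=shift 2: (1,3,2,1,1) (1,4,2,1,1) (1,4,3,1,1) (2,4,3,1,1) — 4.
route=shift 3: (1,3,2,1,1) (1,3,2,1,2) (1,4,2,1,1) (1,4,2,1,2) (1,4,3,1,1) (1,4,3,1,2) (1,4,3,2,1) (1,4,3,2,2) (2,4,3,1,1) (2,4,3,1,2) (2,4,3,2,1) (2,4,3,2,2) — 12.
route=shift 4: (1,3,2,1,1) (1,3,2,1,2) (1,4,2,1,1) (1,4,2,1,2) (1,4,2,1,3) (1,4,3,1,1) (1,4,3,1,2) (1,4,3,1,3) (1,4,3,2,1) (1,4,3,2,2) (1,4,3,2,3) (2,4,3,1,1) (2,4,3,1,2) (2,4,3,1,3) (2,4,3,2,1) (2,4,3,2,2) (2,4,3,2,3) — 17.
Summing: 4 + 12 + 17 = 33.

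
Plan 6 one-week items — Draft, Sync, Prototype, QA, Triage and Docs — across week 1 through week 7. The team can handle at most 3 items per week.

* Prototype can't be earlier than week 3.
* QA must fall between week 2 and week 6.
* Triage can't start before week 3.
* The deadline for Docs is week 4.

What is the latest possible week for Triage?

Triage is available from week 3.
Triage at week 7 is achievable: Sync=week 1; Docs=week 1; QA=week 2; Draft=week 1; Triage=week 7; Prototype=week 3.

week 7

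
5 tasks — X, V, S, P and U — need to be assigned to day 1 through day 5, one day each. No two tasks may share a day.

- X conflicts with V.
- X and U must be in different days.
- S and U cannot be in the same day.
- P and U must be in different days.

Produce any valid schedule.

P -> day 4, V -> day 2, S -> day 3, U -> day 5, X -> day 1

Checking: S(day 3) != U(day 5); X(day 1) != U(day 5); X(day 1) != V(day 2); P(day 4) != U(day 5); max 1 per day (cap 1).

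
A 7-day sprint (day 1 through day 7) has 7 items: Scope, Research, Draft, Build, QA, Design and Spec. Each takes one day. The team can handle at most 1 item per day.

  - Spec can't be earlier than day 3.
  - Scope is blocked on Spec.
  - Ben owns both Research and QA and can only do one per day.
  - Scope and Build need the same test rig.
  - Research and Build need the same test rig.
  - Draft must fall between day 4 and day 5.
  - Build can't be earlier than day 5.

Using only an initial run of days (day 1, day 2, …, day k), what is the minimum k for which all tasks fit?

7

The precedence chain requires at least 2 distinct days.
With at most 1 per day and 7 tasks, at least 7 days are needed.
Build can't be placed before day 5, so the schedule must run through at least day 5.
7 works (last occupied day: day 7): for example Build=day 5; Draft=day 4; Design=day 7; Spec=day 3; Research=day 1; QA=day 2; Scope=day 6.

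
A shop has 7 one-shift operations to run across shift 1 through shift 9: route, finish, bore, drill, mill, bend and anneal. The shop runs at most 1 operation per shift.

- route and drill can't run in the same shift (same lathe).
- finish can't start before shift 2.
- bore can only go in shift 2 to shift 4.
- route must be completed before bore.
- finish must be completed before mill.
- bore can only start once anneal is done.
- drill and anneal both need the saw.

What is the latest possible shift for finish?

shift 8

Finish is available from shift 2; downstream work caps finish at shift 8.
finish at shift 8 is achievable: route -> shift 1, drill -> shift 4, finish -> shift 8, anneal -> shift 2, bore -> shift 3, bend -> shift 5, mill -> shift 9.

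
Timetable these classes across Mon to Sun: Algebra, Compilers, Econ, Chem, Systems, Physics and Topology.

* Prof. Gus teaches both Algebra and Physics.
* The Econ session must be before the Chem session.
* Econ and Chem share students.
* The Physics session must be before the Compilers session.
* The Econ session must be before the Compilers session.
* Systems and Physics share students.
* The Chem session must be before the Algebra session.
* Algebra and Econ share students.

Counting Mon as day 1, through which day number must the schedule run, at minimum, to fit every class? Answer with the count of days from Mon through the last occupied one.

The precedence chain requires at least 3 distinct days.
3 works (last occupied day: Wed): for example Physics -> Mon, Systems -> Tue, Topology -> Mon, Compilers -> Tue, Algebra -> Wed, Econ -> Mon, Chem -> Tue.

3 days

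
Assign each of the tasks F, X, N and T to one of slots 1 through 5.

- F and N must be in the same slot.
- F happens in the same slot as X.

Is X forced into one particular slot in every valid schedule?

No

X can be 1 (e.g. F -> 1, X -> 1, T -> 1, N -> 1) or 2 (e.g. N=2, F=2, X=2, T=1).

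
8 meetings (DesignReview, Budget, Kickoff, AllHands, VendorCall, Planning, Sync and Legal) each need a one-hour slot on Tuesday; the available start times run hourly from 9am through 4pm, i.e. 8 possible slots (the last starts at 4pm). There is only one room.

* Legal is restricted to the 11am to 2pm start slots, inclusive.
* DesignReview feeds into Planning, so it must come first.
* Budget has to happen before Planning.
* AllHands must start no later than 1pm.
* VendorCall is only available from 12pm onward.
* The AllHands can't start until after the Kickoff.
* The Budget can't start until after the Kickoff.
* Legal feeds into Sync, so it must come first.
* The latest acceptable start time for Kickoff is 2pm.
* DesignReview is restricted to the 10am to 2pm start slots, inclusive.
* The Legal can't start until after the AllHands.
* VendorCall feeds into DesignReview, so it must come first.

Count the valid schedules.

Splitting on DesignReview: it can be 1pm (7), 2pm (14). Listing each branch's schedules as (Budget, Kickoff, AllHands, VendorCall, Planning, Sync, Legal):
DesignReview=1pm: (10am,9am,11am,12pm,3pm,4pm,2pm) (10am,9am,11am,12pm,4pm,3pm,2pm) (11am,9am,10am,12pm,3pm,4pm,2pm) (11am,9am,10am,12pm,4pm,3pm,2pm) (2pm,9am,10am,12pm,3pm,4pm,11am) (2pm,9am,10am,12pm,4pm,3pm,11am) (3pm,9am,10am,12pm,4pm,2pm,11am) — 7.
DesignReview=2pm: (10am,9am,11am,12pm,3pm,4pm,1pm) (10am,9am,11am,12pm,4pm,3pm,1pm) (10am,9am,11am,1pm,3pm,4pm,12pm) (10am,9am,11am,1pm,4pm,3pm,12pm) (11am,9am,10am,12pm,3pm,4pm,1pm) (11am,9am,10am,12pm,4pm,3pm,1pm) (11am,9am,10am,1pm,3pm,4pm,12pm) (11am,9am,10am,1pm,4pm,3pm,12pm) (12pm,9am,10am,1pm,3pm,4pm,11am) (12pm,9am,10am,1pm,4pm,3pm,11am) (1pm,9am,10am,12pm,3pm,4pm,11am) (1pm,9am,10am,12pm,4pm,3pm,11am) (3pm,9am,10am,12pm,4pm,1pm,11am) (3pm,9am,10am,1pm,4pm,12pm,11am) — 14.
Summing: 7 + 14 = 21.

21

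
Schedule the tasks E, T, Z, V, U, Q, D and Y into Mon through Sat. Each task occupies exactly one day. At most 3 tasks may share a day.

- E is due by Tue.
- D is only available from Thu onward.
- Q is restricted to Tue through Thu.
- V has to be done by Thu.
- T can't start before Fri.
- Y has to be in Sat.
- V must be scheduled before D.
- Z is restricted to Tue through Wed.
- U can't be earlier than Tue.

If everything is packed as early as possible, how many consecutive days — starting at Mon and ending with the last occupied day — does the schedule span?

6

The precedence chain requires at least 2 distinct days.
With at most 3 per day and 8 tasks, at least 3 days are needed.
Y can't be placed before Sat — that is day 6 counting from Mon — so the schedule must run through at least 6 days.
6 works (last occupied day: Sat): for example T in Fri; D in Thu; U in Tue; V in Mon; Q in Tue; E in Mon; Y in Sat; Z in Tue.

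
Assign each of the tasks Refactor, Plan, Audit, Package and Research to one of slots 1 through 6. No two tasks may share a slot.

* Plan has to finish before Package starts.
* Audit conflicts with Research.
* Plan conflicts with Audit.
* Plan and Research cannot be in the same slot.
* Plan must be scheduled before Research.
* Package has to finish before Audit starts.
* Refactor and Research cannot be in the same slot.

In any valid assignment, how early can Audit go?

3

Precedence pushes Audit to at least 3.
Audit at 3 is achievable: Audit -> 3; Refactor -> 5; Package -> 2; Research -> 4; Plan -> 1.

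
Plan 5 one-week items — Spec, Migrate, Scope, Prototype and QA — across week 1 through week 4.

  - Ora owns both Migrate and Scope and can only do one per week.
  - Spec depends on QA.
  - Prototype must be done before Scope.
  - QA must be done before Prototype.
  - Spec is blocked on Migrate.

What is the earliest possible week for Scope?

week 3

Precedence pushes Scope to at least week 3.
Scope at week 3 is achievable: Scope=week 3, QA=week 1, Spec=week 2, Migrate=week 1, Prototype=week 2.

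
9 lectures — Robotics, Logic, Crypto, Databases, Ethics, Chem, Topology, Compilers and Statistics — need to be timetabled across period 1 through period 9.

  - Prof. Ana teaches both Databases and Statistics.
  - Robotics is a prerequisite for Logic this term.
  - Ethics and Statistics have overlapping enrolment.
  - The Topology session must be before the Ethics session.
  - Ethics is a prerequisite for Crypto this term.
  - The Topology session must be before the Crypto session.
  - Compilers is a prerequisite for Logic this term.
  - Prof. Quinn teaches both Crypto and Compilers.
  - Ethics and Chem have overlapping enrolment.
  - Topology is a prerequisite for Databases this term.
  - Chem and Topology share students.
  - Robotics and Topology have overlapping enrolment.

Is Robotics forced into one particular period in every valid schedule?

Robotics can be period 1 (e.g. Compilers=period 1; Logic=period 2; Robotics=period 1; Ethics=period 3; Chem=period 1; Topology=period 2; Statistics=period 1; Databases=period 3; Crypto=period 4) or period 2 (e.g. Ethics=period 2; Chem=period 3; Compilers=period 1; Robotics=period 2; Statistics=period 1; Logic=period 3; Topology=period 1; Databases=period 2; Crypto=period 3).

No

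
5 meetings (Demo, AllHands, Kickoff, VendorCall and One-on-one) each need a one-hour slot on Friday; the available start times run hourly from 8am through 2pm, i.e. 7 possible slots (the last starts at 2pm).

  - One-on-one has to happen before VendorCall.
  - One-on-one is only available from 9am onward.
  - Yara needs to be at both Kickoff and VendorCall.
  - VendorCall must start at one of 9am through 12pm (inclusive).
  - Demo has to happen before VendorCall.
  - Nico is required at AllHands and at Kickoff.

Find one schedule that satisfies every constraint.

AllHands -> 8am; One-on-one -> 9am; VendorCall -> 10am; Demo -> 8am; Kickoff -> 9am

Checking: Demo(8am) before VendorCall(10am); One-on-one(9am) before VendorCall(10am); AllHands(8am) != Kickoff(9am); Kickoff(9am) != VendorCall(10am); One-on-one=9am in [9am,2pm]; VendorCall=10am in [9am,12pm].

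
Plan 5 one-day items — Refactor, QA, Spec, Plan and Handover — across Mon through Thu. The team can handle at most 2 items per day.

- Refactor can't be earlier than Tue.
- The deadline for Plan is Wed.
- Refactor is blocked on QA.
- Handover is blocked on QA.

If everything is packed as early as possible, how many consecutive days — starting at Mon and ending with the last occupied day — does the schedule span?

3

The precedence chain requires at least 2 distinct days.
With at most 2 per day and 5 work items, at least 3 days are needed.
3 works (last occupied day: Wed): for example Refactor -> Tue, Plan -> Wed, QA -> Mon, Handover -> Tue, Spec -> Mon.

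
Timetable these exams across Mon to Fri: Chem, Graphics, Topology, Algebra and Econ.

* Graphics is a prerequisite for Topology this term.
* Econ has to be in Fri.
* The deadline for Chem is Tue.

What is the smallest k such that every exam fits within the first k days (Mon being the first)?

The precedence chain requires at least 2 distinct days.
Econ can't be placed before Fri — that is day 5 counting from Mon — so the schedule must run through at least 5 days.
5 works (last occupied day: Fri): for example Graphics -> Mon, Chem -> Mon, Econ -> Fri, Algebra -> Mon, Topology -> Tue.

5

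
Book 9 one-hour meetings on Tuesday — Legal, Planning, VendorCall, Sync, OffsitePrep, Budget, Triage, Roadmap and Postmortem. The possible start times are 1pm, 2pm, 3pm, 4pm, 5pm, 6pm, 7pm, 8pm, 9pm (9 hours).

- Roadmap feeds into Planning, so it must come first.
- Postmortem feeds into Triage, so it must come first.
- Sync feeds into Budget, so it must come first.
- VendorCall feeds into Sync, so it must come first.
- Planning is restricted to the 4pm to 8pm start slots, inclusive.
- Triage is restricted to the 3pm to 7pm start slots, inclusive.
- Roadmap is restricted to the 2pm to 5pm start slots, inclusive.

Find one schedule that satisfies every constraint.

Sync -> 2pm; Planning -> 4pm; OffsitePrep -> 1pm; Triage -> 3pm; Legal -> 1pm; VendorCall -> 1pm; Roadmap -> 2pm; Budget -> 3pm; Postmortem -> 1pm

Checking: Sync(2pm) before Budget(3pm); Postmortem(1pm) before Triage(3pm); VendorCall(1pm) before Sync(2pm); Roadmap(2pm) before Planning(4pm); Triage=3pm in [3pm,7pm]; Roadmap=2pm in [2pm,5pm]; Planning=4pm in [4pm,8pm].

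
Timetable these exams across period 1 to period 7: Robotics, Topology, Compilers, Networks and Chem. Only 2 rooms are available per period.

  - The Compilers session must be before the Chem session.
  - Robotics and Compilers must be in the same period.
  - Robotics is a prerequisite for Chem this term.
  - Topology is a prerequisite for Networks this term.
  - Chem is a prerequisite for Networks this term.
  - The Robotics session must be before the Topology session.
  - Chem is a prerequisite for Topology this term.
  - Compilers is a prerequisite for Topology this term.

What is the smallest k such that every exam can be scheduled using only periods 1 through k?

The precedence chain requires at least 4 distinct periods.
With at most 2 per period and 5 exams, at least 3 periods are needed.
4 works (last occupied period: period 4): for example Chem in period 2, Networks in period 4, Robotics in period 1, Topology in period 3, Compilers in period 1.

4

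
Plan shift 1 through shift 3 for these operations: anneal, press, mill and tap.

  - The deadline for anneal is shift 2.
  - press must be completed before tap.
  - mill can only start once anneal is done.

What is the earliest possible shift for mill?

shift 2

Precedence pushes mill to at least shift 2.
mill at shift 2 is achievable: anneal=shift 1, mill=shift 2, tap=shift 2, press=shift 1.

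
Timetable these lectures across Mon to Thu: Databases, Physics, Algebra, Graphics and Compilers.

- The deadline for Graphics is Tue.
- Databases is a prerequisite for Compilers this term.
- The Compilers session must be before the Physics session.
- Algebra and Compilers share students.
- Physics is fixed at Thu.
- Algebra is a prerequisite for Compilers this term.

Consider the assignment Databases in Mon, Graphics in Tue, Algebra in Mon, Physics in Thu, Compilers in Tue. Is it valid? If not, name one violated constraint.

Valid

Databases is a prerequisite for Compilers this term — holds.
The deadline for Graphics is Tue — holds.
Algebra is a prerequisite for Compilers this term — holds.
Algebra and Compilers share students — holds.
The Compilers session must be before the Physics session — holds.
Physics is fixed at Thu — holds.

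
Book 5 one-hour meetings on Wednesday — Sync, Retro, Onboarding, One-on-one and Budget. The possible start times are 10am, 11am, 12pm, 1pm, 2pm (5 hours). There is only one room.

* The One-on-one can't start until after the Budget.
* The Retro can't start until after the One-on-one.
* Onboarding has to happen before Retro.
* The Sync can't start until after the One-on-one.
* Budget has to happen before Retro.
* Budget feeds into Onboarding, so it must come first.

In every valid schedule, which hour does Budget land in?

Downstream work caps Budget at 12pm.
So Budget is pinned to 10am.

10am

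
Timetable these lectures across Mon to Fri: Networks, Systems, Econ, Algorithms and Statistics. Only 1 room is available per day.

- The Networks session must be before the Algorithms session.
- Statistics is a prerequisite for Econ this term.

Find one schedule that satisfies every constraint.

Econ -> Wed; Systems -> Fri; Networks -> Mon; Statistics -> Tue; Algorithms -> Thu

Checking: Networks(Mon) before Algorithms(Thu); Statistics(Tue) before Econ(Wed); max 1 per day (cap 1).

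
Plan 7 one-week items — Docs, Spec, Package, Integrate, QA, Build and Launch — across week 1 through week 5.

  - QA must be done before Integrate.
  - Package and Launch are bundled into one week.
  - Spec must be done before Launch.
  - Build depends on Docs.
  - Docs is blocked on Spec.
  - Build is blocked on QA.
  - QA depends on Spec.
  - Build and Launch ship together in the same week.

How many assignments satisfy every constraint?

Splitting on Docs: it can be week 2 (14), week 3 (16), week 4 (10). Listing each branch's schedules as (Spec, Package, Integrate, QA, Build, Launch) by week number:
Docs=week 2: (1,3,3,2,3,3) (1,3,4,2,3,3) (1,3,5,2,3,3) (1,4,3,2,4,4) (1,4,4,2,4,4) (1,4,4,3,4,4) (1,4,5,2,4,4) (1,4,5,3,4,4) (1,5,3,2,5,5) (1,5,4,2,5,5) (1,5,4,3,5,5) (1,5,5,2,5,5) (1,5,5,3,5,5) (1,5,5,4,5,5) — 14.
Docs=week 3: (1,4,3,2,4,4) (1,4,4,2,4,4) (1,4,4,3,4,4) (1,4,5,2,4,4) (1,4,5,3,4,4) (1,5,3,2,5,5) (1,5,4,2,5,5) (1,5,4,3,5,5) (1,5,5,2,5,5) (1,5,5,3,5,5) (1,5,5,4,5,5) (2,4,4,3,4,4) (2,4,5,3,4,4) (2,5,4,3,5,5) (2,5,5,3,5,5) (2,5,5,4,5,5) — 16.
Docs=week 4: (1,5,3,2,5,5) (1,5,4,2,5,5) (1,5,4,3,5,5) (1,5,5,2,5,5) (1,5,5,3,5,5) (1,5,5,4,5,5) (2,5,4,3,5,5) (2,5,5,3,5,5) (2,5,5,4,5,5) (3,5,5,4,5,5) — 10.
Summing: 14 + 16 + 10 = 40.

40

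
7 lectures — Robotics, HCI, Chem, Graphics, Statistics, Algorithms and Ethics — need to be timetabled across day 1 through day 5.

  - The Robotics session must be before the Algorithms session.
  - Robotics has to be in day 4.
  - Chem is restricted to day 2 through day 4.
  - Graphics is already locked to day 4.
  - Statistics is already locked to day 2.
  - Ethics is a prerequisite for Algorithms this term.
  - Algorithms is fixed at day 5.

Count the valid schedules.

Splitting on HCI: it can be day 1 (12), day 2 (12), day 3 (12), day 4 (12), day 5 (12). Listing each branch's schedules as (Robotics, Chem, Graphics, Statistics, Algorithms, Ethics) by day number:
HCI=day 1: (4,2,4,2,5,1) (4,2,4,2,5,2) (4,2,4,2,5,3) (4,2,4,2,5,4) (4,3,4,2,5,1) (4,3,4,2,5,2) (4,3,4,2,5,3) (4,3,4,2,5,4) (4,4,4,2,5,1) (4,4,4,2,5,2) (4,4,4,2,5,3) (4,4,4,2,5,4) — 12.
HCI=day 2: (4,2,4,2,5,1) (4,2,4,2,5,2) (4,2,4,2,5,3) (4,2,4,2,5,4) (4,3,4,2,5,1) (4,3,4,2,5,2) (4,3,4,2,5,3) (4,3,4,2,5,4) (4,4,4,2,5,1) (4,4,4,2,5,2) (4,4,4,2,5,3) (4,4,4,2,5,4) — 12.
HCI=day 3: (4,2,4,2,5,1) (4,2,4,2,5,2) (4,2,4,2,5,3) (4,2,4,2,5,4) (4,3,4,2,5,1) (4,3,4,2,5,2) (4,3,4,2,5,3) (4,3,4,2,5,4) (4,4,4,2,5,1) (4,4,4,2,5,2) (4,4,4,2,5,3) (4,4,4,2,5,4) — 12.
HCI=day 4: (4,2,4,2,5,1) (4,2,4,2,5,2) (4,2,4,2,5,3) (4,2,4,2,5,4) (4,3,4,2,5,1) (4,3,4,2,5,2) (4,3,4,2,5,3) (4,3,4,2,5,4) (4,4,4,2,5,1) (4,4,4,2,5,2) (4,4,4,2,5,3) (4,4,4,2,5,4) — 12.
HCI=day 5: (4,2,4,2,5,1) (4,2,4,2,5,2) (4,2,4,2,5,3) (4,2,4,2,5,4) (4,3,4,2,5,1) (4,3,4,2,5,2) (4,3,4,2,5,3) (4,3,4,2,5,4) (4,4,4,2,5,1) (4,4,4,2,5,2) (4,4,4,2,5,3) (4,4,4,2,5,4) — 12.
Summing: 12 + 12 + 12 + 12 + 12 = 60.

60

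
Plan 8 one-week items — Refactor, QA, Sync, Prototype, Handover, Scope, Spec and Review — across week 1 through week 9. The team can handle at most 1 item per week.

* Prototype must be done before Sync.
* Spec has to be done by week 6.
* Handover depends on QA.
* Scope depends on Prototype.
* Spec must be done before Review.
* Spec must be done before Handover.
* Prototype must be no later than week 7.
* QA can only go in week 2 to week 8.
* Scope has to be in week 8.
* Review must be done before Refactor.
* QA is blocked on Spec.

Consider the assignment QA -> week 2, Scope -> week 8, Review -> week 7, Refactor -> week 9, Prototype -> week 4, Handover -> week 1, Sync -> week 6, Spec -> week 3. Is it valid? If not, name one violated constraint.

Invalid. Spec must be done before Handover.

Scope has to be in week 8 — holds.
QA is blocked on Spec — violated.
The team can handle at most 1 item per week — holds.
QA can only go in week 2 to week 8 — holds.
Spec has to be done by week 6 — holds.
Review must be done before Refactor — holds.
Spec must be done before Review — holds.
Prototype must be no later than week 7 — holds.
Spec must be done before Handover — violated.
Handover depends on QA — violated.
Scope depends on Prototype — holds.
Prototype must be done before Sync — holds.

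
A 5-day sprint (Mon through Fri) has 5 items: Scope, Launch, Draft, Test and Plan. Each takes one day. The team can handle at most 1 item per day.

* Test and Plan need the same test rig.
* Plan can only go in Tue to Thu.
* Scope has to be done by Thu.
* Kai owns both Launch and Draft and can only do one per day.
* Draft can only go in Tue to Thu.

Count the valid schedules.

Splitting on Scope: it can be Mon (12), Tue (4), Wed (4), Thu (4). Listing each branch's schedules as (Launch, Draft, Test, Plan):
Scope=Mon: (Tue,Wed,Fri,Thu) (Tue,Thu,Fri,Wed) (Wed,Tue,Fri,Thu) (Wed,Thu,Fri,Tue) (Thu,Tue,Fri,Wed) (Thu,Wed,Fri,Tue) (Fri,Tue,Wed,Thu) (Fri,Tue,Thu,Wed) (Fri,Wed,Tue,Thu) (Fri,Wed,Thu,Tue) (Fri,Thu,Tue,Wed) (Fri,Thu,Wed,Tue) — 12.
Scope=Tue: (Mon,Wed,Fri,Thu) (Mon,Thu,Fri,Wed) (Fri,Wed,Mon,Thu) (Fri,Thu,Mon,Wed) — 4.
Scope=Wed: (Mon,Tue,Fri,Thu) (Mon,Thu,Fri,Tue) (Fri,Tue,Mon,Thu) (Fri,Thu,Mon,Tue) — 4.
Scope=Thu: (Mon,Tue,Fri,Wed) (Mon,Wed,Fri,Tue) (Fri,Tue,Mon,Wed) (Fri,Wed,Mon,Tue) — 4.
Summing: 12 + 4 + 4 + 4 = 24.

24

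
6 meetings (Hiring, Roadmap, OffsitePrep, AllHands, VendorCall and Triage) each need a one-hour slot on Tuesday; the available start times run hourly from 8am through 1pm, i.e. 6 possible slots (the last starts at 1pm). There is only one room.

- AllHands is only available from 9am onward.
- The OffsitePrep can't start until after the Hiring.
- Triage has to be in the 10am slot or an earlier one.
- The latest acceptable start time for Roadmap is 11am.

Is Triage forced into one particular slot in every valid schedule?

No

Triage can be 8am (e.g. OffsitePrep=12pm, Triage=8am, Roadmap=9am, AllHands=10am, VendorCall=1pm, Hiring=11am) or 9am (e.g. Triage=9am; OffsitePrep=12pm; Roadmap=8am; Hiring=11am; AllHands=10am; VendorCall=1pm).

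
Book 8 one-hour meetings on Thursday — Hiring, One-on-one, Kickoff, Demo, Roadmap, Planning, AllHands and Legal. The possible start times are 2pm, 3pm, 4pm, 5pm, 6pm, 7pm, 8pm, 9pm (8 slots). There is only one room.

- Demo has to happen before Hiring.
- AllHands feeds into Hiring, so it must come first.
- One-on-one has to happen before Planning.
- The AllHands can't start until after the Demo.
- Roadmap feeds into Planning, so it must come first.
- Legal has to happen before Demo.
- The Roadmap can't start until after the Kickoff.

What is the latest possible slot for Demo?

Precedence pushes Demo to at least 3pm; downstream work caps Demo at 7pm.
Demo at 7pm is achievable: Roadmap=3pm; AllHands=8pm; Demo=7pm; Hiring=9pm; One-on-one=4pm; Legal=6pm; Kickoff=2pm; Planning=5pm.

7pm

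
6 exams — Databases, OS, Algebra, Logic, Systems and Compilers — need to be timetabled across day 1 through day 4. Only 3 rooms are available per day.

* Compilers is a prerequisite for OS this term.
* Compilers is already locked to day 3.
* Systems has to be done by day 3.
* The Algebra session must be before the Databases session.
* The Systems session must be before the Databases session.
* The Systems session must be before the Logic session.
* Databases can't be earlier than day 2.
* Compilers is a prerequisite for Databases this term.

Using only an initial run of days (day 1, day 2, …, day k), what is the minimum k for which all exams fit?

4

The precedence chain requires at least 2 distinct days.
With at most 3 per day and 6 exams, at least 2 days are needed.
Propagating the time windows through the other constraints, Databases can't land before day 4, so the schedule must run through at least day 4.
4 works (last occupied day: day 4): for example Logic -> day 2, Compilers -> day 3, Systems -> day 1, OS -> day 4, Databases -> day 4, Algebra -> day 1.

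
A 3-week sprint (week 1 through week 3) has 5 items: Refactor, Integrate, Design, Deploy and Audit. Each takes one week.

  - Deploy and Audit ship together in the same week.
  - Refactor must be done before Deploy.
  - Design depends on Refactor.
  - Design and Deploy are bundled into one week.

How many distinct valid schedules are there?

9

Splitting on Refactor: it can be week 1 (6), week 2 (3). Listing each branch's schedules as (Integrate, Design, Deploy, Audit) by week number:
Refactor=week 1: (1,2,2,2) (1,3,3,3) (2,2,2,2) (2,3,3,3) (3,2,2,2) (3,3,3,3) — 6.
Refactor=week 2: (1,3,3,3) (2,3,3,3) (3,3,3,3) — 3.
Summing: 6 + 3 = 9.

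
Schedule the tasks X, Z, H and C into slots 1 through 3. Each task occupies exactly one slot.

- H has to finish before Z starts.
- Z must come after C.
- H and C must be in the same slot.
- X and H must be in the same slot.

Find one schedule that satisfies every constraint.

H=1, Z=2, X=1, C=1

Checking: H(1) before Z(2); C(1) before Z(2); H = C = 1; X = H = 1.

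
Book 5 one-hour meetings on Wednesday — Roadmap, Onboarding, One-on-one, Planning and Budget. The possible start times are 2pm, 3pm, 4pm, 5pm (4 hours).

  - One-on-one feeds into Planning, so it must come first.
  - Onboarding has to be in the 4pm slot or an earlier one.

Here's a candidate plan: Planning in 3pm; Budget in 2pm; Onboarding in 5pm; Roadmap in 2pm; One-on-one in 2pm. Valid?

Onboarding has to be in the 4pm slot or an earlier one — violated.
One-on-one feeds into Planning, so it must come first — holds.

No. Onboarding has to be in the 4pm slot or an earlier one is not satisfied.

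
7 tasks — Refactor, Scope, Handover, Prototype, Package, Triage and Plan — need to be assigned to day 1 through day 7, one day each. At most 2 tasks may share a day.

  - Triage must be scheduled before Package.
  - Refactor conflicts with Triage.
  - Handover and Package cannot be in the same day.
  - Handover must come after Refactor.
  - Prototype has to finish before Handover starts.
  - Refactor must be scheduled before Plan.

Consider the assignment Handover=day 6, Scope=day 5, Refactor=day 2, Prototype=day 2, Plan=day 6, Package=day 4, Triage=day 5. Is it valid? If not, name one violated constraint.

Handover and Package cannot be in the same day — holds.
Refactor must be scheduled before Plan — holds.
Handover must come after Refactor — holds.
Triage must be scheduled before Package — violated.
Prototype has to finish before Handover starts — holds.
Refactor conflicts with Triage — holds.
At most 2 tasks may share a day — holds.

No. Triage must be scheduled before Package is not satisfied.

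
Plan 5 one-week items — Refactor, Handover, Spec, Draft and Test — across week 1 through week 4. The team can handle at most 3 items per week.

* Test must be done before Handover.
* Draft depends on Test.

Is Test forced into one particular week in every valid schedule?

Test can be week 1 (e.g. Draft=week 2; Refactor=week 1; Spec=week 1; Handover=week 2; Test=week 1) or week 2 (e.g. Spec=week 1, Test=week 2, Draft=week 3, Handover=week 3, Refactor=week 1).

No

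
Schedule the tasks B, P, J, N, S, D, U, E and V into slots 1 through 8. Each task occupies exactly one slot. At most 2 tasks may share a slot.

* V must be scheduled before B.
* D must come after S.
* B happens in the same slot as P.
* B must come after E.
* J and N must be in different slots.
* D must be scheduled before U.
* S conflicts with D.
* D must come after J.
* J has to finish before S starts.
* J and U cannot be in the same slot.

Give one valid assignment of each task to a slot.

U in 5; B in 4; S in 2; J in 1; N in 3; E in 1; P in 4; D in 3; V in 2

Checking: D(3) before U(5); J(1) before D(3); S(2) before D(3); E(1) before B(4); J(1) before S(2); V(2) before B(4); S(2) != D(3); J(1) != N(3); J(1) != U(5); B = P = 4; max 2 per slot (cap 2).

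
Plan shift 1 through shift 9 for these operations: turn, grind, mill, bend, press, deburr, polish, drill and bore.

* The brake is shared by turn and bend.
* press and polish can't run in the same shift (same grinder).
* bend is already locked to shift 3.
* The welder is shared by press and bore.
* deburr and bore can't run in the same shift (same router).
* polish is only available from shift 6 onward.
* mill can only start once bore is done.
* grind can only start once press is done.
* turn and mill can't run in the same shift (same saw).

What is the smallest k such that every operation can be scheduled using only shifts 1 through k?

6 shifts

The precedence chain requires at least 2 distinct shifts.
polish can't be placed before shift 6, so the schedule must run through at least shift 6.
6 works (last occupied shift: shift 6): for example grind=shift 2; bore=shift 2; bend=shift 3; drill=shift 1; turn=shift 1; polish=shift 6; press=shift 1; mill=shift 3; deburr=shift 1.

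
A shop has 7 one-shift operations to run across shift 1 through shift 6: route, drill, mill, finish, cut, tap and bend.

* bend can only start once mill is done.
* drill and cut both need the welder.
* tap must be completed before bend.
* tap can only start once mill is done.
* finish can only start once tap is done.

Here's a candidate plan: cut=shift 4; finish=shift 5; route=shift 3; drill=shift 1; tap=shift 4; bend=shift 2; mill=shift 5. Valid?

No — it violates: bend can only start once mill is done

tap can only start once mill is done — violated.
drill and cut both need the welder — holds.
finish can only start once tap is done — holds.
tap must be completed before bend — violated.
bend can only start once mill is done — violated.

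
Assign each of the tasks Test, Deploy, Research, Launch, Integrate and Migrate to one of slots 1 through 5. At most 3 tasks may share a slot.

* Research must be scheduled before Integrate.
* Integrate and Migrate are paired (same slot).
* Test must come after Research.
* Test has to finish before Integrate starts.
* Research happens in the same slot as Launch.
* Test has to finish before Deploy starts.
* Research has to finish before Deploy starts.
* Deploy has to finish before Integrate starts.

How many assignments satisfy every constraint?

Splitting on Test: it can be 2 (3), 3 (2). Listing each branch's schedules as (Deploy, Research, Launch, Integrate, Migrate):
Test=2: (3,1,1,4,4) (3,1,1,5,5) (4,1,1,5,5) — 3.
Test=3: (4,1,1,5,5) (4,2,2,5,5) — 2.
Summing: 3 + 2 = 5.

5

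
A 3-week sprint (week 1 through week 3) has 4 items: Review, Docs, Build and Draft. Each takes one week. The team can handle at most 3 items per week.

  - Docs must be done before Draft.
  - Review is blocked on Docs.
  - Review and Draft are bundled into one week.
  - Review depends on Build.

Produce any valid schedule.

Review in week 2, Build in week 1, Draft in week 2, Docs in week 1

Checking: Docs(week 1) before Draft(week 2); Docs(week 1) before Review(week 2); Build(week 1) before Review(week 2); Review = Draft = week 2; max 2 per week (cap 3).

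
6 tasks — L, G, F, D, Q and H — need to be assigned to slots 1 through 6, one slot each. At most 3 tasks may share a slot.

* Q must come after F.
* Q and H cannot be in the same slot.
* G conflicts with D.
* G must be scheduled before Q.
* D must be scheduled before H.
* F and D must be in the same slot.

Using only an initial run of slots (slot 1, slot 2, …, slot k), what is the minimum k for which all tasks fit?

The precedence chain requires at least 2 distinct slots.
With at most 3 per slot and 6 tasks, at least 2 slots are needed.
Could 2 slots be enough, i.e. nothing placed later than 2? No: Q must come after F (at 1 or later) → {2}; H must come after D (at 1 or later) → {2}; D must come before H (at 2 or earlier) → {1}; G must come before Q (at 2 or earlier) → {1}; D can't share with G (1) → nothing is left.
So 2 slots is not enough.
3 works (last occupied slot: 3): for example H -> 2, L -> 1, F -> 1, G -> 2, D -> 1, Q -> 3.

3 slots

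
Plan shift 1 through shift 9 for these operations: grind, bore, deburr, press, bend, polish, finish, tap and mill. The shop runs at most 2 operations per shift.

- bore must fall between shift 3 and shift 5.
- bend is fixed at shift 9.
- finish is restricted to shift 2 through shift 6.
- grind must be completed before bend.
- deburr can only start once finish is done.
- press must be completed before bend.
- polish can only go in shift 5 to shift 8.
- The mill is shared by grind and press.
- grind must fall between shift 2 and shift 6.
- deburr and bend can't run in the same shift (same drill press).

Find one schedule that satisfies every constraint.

grind in shift 2, press in shift 1, deburr in shift 3, bend in shift 9, mill in shift 4, polish in shift 5, finish in shift 2, tap in shift 1, bore in shift 3

Checking: finish(shift 2) before deburr(shift 3); grind(shift 2) before bend(shift 9); press(shift 1) before bend(shift 9); grind(shift 2) != press(shift 1); deburr(shift 3) != bend(shift 9); finish=shift 2 in [shift 2,shift 6]; polish=shift 5 in [shift 5,shift 8]; bend=shift 9 in [shift 9,shift 9]; grind=shift 2 in [shift 2,shift 6]; bore=shift 3 in [shift 3,shift 5]; max 2 per shift (cap 2).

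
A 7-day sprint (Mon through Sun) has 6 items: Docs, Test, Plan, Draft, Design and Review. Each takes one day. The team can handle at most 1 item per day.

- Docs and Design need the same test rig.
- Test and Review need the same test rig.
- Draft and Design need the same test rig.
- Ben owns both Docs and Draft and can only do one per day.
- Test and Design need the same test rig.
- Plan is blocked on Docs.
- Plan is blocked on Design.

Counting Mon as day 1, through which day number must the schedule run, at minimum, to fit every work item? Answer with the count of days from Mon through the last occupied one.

6

The precedence chain requires at least 2 distinct days.
With at most 1 per day and 6 work items, at least 6 days are needed.
6 works (last occupied day: Sat): for example Design=Tue, Review=Sat, Plan=Wed, Docs=Mon, Draft=Fri, Test=Thu.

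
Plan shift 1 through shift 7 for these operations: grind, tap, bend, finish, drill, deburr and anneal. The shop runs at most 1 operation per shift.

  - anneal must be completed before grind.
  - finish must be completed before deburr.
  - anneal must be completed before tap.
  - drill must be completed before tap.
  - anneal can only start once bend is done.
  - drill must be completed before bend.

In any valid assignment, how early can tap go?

Precedence pushes tap to at least shift 4.
tap at shift 4 is achievable: drill=shift 1; anneal=shift 3; grind=shift 5; finish=shift 6; bend=shift 2; deburr=shift 7; tap=shift 4.

shift 4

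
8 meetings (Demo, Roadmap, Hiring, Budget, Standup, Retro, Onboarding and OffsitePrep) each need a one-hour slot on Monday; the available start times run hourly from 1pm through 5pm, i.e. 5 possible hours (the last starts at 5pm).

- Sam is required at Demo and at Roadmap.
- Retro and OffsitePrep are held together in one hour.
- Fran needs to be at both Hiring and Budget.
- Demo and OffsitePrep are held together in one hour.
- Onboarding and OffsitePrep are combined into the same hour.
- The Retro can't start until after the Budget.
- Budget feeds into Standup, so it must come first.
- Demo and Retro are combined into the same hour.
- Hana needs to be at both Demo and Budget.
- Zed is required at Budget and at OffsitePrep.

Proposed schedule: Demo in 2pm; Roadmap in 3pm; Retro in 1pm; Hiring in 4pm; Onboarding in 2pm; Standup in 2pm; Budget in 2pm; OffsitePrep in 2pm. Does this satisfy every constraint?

No. The Retro can't start until after the Budget is not satisfied.

Fran needs to be at both Hiring and Budget — holds.
Retro and OffsitePrep are held together in one hour — violated.
Zed is required at Budget and at OffsitePrep — violated.
Onboarding and OffsitePrep are combined into the same hour — holds.
Sam is required at Demo and at Roadmap — holds.
Budget feeds into Standup, so it must come first — violated.
Hana needs to be at both Demo and Budget — violated.
The Retro can't start until after the Budget — violated.
Demo and Retro are combined into the same hour — violated.
Demo and OffsitePrep are held together in one hour — holds.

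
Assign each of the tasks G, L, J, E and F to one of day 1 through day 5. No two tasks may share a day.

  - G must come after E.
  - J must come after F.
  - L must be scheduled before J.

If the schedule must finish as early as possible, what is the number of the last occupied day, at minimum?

The precedence chain requires at least 2 distinct days.
With at most 1 per day and 5 tasks, at least 5 days are needed.
5 works (last occupied day: day 5): for example L=day 1, G=day 5, F=day 2, E=day 4, J=day 3.

day 5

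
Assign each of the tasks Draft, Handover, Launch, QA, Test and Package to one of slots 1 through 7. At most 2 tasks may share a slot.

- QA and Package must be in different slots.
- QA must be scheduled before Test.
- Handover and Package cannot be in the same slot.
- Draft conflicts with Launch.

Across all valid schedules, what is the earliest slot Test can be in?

Precedence pushes Test to at least 2.
Test at 2 is achievable: Package=3, Launch=3, Test=2, Draft=1, QA=1, Handover=2.

2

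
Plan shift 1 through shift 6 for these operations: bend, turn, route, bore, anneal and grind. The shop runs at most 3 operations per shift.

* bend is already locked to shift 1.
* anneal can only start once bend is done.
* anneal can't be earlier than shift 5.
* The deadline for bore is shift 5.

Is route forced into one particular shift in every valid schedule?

route can be shift 1 (e.g. turn in shift 2, anneal in shift 5, route in shift 1, bend in shift 1, bore in shift 1, grind in shift 2) or shift 2 (e.g. grind -> shift 2, route -> shift 2, bend -> shift 1, turn -> shift 1, bore -> shift 1, anneal -> shift 5).

No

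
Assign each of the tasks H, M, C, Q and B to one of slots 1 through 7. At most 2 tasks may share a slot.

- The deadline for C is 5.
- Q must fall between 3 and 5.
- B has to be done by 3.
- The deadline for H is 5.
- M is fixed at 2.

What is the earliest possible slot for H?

H's own window allows nothing later than 5.
H at 1 is achievable: C=2, H=1, B=1, M=2, Q=3.

1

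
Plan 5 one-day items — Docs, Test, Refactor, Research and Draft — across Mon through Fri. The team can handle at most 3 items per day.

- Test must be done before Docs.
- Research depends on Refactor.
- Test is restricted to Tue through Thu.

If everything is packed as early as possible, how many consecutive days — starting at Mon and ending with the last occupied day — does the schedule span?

The precedence chain requires at least 2 distinct days.
With at most 3 per day and 5 work items, at least 2 days are needed.
Propagating the time windows through the other constraints, Docs can't land before Wed — that is day 3 counting from Mon — so the schedule must run through at least 3 days.
3 works (last occupied day: Wed): for example Test=Tue, Draft=Mon, Research=Tue, Refactor=Mon, Docs=Wed.

3 days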